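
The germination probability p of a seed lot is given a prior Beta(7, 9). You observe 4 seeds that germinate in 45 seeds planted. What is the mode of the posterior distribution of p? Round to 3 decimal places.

Prior: Beta(7, 9).
Data: 4 successes in 45 trials. The binomial likelihood contributes p^4(1−p)^41, so the posterior is Beta(7+4, 9+41) = Beta(11, 50).
For Beta(a, b) with a, b > 1 the mode is (a−1)/(a+b−2) = 10/59 ≈ 0.169.

p̂_MAP = 0.169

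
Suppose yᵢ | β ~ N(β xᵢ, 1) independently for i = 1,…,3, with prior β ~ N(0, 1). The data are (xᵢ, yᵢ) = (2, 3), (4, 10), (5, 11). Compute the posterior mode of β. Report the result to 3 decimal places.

log p(β | y) = −Σ(yᵢ − βxᵢ)²/(2·1) − β²/(2·1) + const.
Setting the derivative to zero: Σxᵢ(yᵢ − βxᵢ)/1 − β/1 = 0, so β = Σxᵢyᵢ / (Σxᵢ² + σ²/τ²).
Σxᵢyᵢ = 2·3 + 4·10 + 5·11 = 101; Σxᵢ² = 45; σ²/τ² = 1.
β̂_MAP = 101 / (45 + 1) = 101/46 ≈ 2.196.

β̂_MAP = 2.196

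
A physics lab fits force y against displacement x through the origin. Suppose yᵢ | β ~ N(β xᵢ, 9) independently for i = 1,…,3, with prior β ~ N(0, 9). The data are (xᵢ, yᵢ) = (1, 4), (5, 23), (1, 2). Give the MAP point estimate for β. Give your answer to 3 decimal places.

β̂_MAP = 4.321

log p(β | y) = −Σ(yᵢ − βxᵢ)²/(2·9) − β²/(2·9) + const.
Setting the derivative to zero: Σxᵢ(yᵢ − βxᵢ)/9 − β/9 = 0, so β = Σxᵢyᵢ / (Σxᵢ² + σ²/τ²).
Σxᵢyᵢ = 1·4 + 5·23 + 1·2 = 121; Σxᵢ² = 27; σ²/τ² = 1.
β̂_MAP = 121 / (27 + 1) = 121/28 ≈ 4.321.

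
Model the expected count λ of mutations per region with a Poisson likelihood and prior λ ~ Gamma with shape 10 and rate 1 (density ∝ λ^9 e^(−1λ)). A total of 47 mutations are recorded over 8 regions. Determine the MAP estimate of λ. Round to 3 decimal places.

Σxᵢ = 47, n = 8.
Posterior ∝ λ^9e^(−1λ) · λ^47e^(−8λ) = λ^56e^(−9λ), i.e. Gamma(shape=57, rate=9).
The mode of a Gamma(a, b) with a ≥ 1 (shape–rate) is (a−1)/b = 56/9 ≈ 6.222.

λ̂_MAP = 6.222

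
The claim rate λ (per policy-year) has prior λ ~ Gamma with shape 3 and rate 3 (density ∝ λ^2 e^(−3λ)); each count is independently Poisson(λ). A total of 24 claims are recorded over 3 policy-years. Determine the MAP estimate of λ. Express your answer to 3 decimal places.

Σxᵢ = 24, n = 3.
Posterior ∝ λ^2e^(−3λ) · λ^24e^(−3λ) = λ^26e^(−6λ), i.e. Gamma(shape=27, rate=6).
The mode of a Gamma(a, b) with a ≥ 1 (shape–rate) is (a−1)/b = 26/6 ≈ 4.333.

λ̂_MAP = 4.333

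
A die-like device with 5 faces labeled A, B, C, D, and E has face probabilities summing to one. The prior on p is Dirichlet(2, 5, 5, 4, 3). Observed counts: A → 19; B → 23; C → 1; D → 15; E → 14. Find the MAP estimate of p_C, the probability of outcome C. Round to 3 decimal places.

MAP estimate of p_C = 0.058

The posterior is Dirichlet(αᵢ + nᵢ) = Dirichlet(21, 28, 6, 19, 17).
For a Dirichlet(a₁,…,a_K) with all aᵢ > 1, the mode has j-th component (aⱼ − 1)/(Σaᵢ − K).
Here Σaᵢ = 91 and K = 5, so p_C = (6 − 1)/(91 − 5) = 5/86 ≈ 0.058.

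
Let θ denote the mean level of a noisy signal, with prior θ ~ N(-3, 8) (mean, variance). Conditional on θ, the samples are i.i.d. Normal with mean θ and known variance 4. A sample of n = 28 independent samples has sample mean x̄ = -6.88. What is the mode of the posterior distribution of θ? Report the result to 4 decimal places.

θ̂_MAP = -6.8119

n = 28, x̄ = -6.88.
For a Normal prior and Normal likelihood with known variance, the posterior is Normal; its mode equals its mean, the precision-weighted average.
Prior precision 1/σ₀² = 1/8 = 0.125; data precision n/σ² = 28/4 = 7.
θ̂ = (0.125·(-3) + 7·(-6.88)) / (0.125 + 7) = (-48.535)/7.125 = -9707/1425 ≈ -6.8119.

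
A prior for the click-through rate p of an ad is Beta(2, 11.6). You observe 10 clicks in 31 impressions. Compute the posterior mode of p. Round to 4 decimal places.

p̂_MAP = 0.2582

Prior: Beta(2, 11.6).
Data: 10 successes in 31 trials. The binomial likelihood contributes p^10(1−p)^21, so the posterior is Beta(2+10, 11.6+21) = Beta(12, 32.6).
For Beta(a, b) with a, b > 1 the mode is (a−1)/(a+b−2) = 11/42.6 ≈ 0.2582.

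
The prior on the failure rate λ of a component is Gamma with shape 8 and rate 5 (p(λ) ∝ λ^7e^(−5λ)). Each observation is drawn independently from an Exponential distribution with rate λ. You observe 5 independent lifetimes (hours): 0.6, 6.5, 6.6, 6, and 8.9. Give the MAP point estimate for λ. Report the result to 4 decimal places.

The Exponential(rate=λ) likelihood is ∝ λ^n e^(−λΣtᵢ). Here n = 5 and Σtᵢ = 0.6 + 6.5 + 6.6 + 6 + 8.9 = 28.6.
Posterior ∝ λ^7e^(−5λ) · λ^5e^(−28.6λ) = λ^12e^(−33.6λ), i.e. Gamma(13, 33.6).
Mode = (a−1)/b = 12/33.6 ≈ 0.3571.

λ̂_MAP = 0.3571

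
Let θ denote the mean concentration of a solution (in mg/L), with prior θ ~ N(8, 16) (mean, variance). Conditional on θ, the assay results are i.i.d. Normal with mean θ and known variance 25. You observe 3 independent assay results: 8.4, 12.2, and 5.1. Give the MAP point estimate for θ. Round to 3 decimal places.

n = 3; x̄ = (8.4 + 12.2 + 5.1)/3 = 25.7/3 = 257/30 ≈ 8.5667.
For a Normal prior and Normal likelihood with known variance, the posterior is Normal; its mode equals its mean, the precision-weighted average.
Prior precision 1/σ₀² = 1/16 = 0.0625; data precision n/σ² = 3/25 = 0.12.
θ̂ = (0.0625·8 + 0.12·(257/30)) / (0.0625 + 0.12) = 1.528/0.1825 = 3056/365 ≈ 8.373.

θ̂_MAP = 8.373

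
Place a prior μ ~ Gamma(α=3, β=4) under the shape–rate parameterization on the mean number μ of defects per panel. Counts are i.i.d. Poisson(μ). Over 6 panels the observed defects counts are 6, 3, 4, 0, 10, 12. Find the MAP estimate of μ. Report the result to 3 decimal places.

μ̂_MAP = 3.700

Σxᵢ = 6+3+4+0+10+12 = 35, with n = 6.
Posterior ∝ μ^2e^(−4μ) · μ^35e^(−6μ) = μ^37e^(−10μ), i.e. Gamma(shape=38, rate=10).
The mode of a Gamma(a, b) with a ≥ 1 (shape–rate) is (a−1)/b = 37/10 ≈ 3.700.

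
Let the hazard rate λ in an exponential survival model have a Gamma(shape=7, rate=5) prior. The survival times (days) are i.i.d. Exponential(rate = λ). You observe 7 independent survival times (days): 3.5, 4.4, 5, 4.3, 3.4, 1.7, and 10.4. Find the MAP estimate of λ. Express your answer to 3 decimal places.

λ̂_MAP = 0.345

The Exponential(rate=λ) likelihood is ∝ λ^n e^(−λΣtᵢ). Here n = 7 and Σtᵢ = 3.5 + 4.4 + 5 + 4.3 + 3.4 + 1.7 + 10.4 = 32.7.
Posterior ∝ λ^6e^(−5λ) · λ^7e^(−32.7λ) = λ^13e^(−37.7λ), i.e. Gamma(14, 37.7).
Mode = (a−1)/b = 13/37.7 ≈ 0.345.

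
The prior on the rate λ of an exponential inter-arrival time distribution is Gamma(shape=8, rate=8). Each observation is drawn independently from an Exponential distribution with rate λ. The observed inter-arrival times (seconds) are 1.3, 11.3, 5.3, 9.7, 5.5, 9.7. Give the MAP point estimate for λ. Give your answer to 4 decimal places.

λ̂_MAP = 0.2559

The Exponential(rate=λ) likelihood is ∝ λ^n e^(−λΣtᵢ). Here n = 6 and Σtᵢ = 1.3 + 11.3 + 5.3 + 9.7 + 5.5 + 9.7 = 42.8.
Posterior ∝ λ^7e^(−8λ) · λ^6e^(−42.8λ) = λ^13e^(−50.8λ), i.e. Gamma(14, 50.8).
Mode = (a−1)/b = 13/50.8 ≈ 0.2559.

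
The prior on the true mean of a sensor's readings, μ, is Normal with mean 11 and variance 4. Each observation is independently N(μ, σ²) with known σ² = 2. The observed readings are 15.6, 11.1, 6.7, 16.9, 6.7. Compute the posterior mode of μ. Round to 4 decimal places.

μ̂_MAP = 11.3636

n = 5; x̄ = (15.6 + 11.1 + 6.7 + 16.9 + 6.7)/5 = 57/5 = 11.4.
For a Normal prior and Normal likelihood with known variance, the posterior is Normal; its mode equals its mean, the precision-weighted average.
Prior precision 1/σ₀² = 1/4 = 0.25; data precision n/σ² = 5/2 = 2.5.
μ̂ = (0.25·11 + 2.5·11.4) / (0.25 + 2.5) = 31.25/2.75 = 125/11 ≈ 11.3636.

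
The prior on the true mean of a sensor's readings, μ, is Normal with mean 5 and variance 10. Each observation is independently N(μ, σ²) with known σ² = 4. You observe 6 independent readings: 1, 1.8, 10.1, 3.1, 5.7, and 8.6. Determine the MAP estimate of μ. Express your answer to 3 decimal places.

μ̂_MAP = 5.047

n = 6; x̄ = (1 + 1.8 + 10.1 + 3.1 + 5.7 + 8.6)/6 = 30.3/6 = 5.05.
For a Normal prior and Normal likelihood with known variance, the posterior is Normal; its mode equals its mean, the precision-weighted average.
Prior precision 1/σ₀² = 1/10 = 0.1; data precision n/σ² = 6/4 = 1.5.
μ̂ = (0.1·5 + 1.5·5.05) / (0.1 + 1.5) = 8.075/1.6 = 5.046875 ≈ 5.047.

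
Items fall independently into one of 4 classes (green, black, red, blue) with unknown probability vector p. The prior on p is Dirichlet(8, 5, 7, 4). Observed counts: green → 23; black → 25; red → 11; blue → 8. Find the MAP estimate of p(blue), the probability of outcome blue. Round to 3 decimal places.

The posterior is Dirichlet(αᵢ + nᵢ) = Dirichlet(31, 30, 18, 12).
For a Dirichlet(a₁,…,a_K) with all aᵢ > 1, the mode has j-th component (aⱼ − 1)/(Σaᵢ − K).
Here Σaᵢ = 91 and K = 4, so p(blue) = (12 − 1)/(91 − 4) = 11/87 ≈ 0.126.

MAP estimate of p(blue) = 0.126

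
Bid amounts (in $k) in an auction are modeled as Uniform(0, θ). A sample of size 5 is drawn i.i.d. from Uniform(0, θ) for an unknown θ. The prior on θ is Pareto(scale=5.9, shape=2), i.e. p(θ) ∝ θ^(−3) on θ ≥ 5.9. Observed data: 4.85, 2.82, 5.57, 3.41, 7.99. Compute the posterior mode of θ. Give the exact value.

θ̂_MAP = 7.99

The Uniform(0, θ) likelihood is θ^(−n) for θ ≥ max(xᵢ), zero otherwise. Here max(xᵢ) = 7.99.
Posterior ∝ θ^(−3) · θ^(−5) = θ^(−8) on θ ≥ max(5.9, 7.99) = 7.99.
This density is strictly decreasing in θ, so the posterior mode lies at the lower boundary of the support.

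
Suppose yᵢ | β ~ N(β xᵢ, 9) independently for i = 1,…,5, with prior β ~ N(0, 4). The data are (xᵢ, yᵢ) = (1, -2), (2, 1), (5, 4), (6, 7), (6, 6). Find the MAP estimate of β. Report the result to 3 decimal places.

log p(β | y) = −Σ(yᵢ − βxᵢ)²/(2·9) − β²/(2·4) + const.
Setting the derivative to zero: Σxᵢ(yᵢ − βxᵢ)/9 − β/4 = 0, so β = Σxᵢyᵢ / (Σxᵢ² + σ²/τ²).
Σxᵢyᵢ = 1·(-2) + 2·1 + 5·4 + 6·7 + 6·6 = 98; Σxᵢ² = 102; σ²/τ² = 2.25.
β̂_MAP = 98 / (102 + 2.25) = 98/104.25 ≈ 0.940.

β̂_MAP = 0.940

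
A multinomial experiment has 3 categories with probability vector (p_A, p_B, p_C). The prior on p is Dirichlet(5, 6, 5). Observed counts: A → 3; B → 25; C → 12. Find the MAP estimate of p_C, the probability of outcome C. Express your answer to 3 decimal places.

MAP estimate of p_C = 0.302

The posterior is Dirichlet(αᵢ + nᵢ) = Dirichlet(8, 31, 17).
For a Dirichlet(a₁,…,a_K) with all aᵢ > 1, the mode has j-th component (aⱼ − 1)/(Σaᵢ − K).
Here Σaᵢ = 56 and K = 3, so p_C = (17 − 1)/(56 − 3) = 16/53 ≈ 0.302.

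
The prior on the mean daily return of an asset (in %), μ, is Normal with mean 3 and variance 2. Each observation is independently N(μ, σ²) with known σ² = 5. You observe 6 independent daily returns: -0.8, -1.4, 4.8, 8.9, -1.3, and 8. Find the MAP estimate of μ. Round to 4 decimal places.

n = 6; x̄ = ((-0.8) + (-1.4) + 4.8 + 8.9 + (-1.3) + 8)/6 = 18.2/6 = 91/30 ≈ 3.0333.
For a Normal prior and Normal likelihood with known variance, the posterior is Normal; its mode equals its mean, the precision-weighted average.
Prior precision 1/σ₀² = 1/2 = 0.5; data precision n/σ² = 6/5 = 1.2.
μ̂ = (0.5·3 + 1.2·(91/30)) / (0.5 + 1.2) = 5.14/1.7 = 257/85 ≈ 3.0235.

μ̂_MAP = 3.0235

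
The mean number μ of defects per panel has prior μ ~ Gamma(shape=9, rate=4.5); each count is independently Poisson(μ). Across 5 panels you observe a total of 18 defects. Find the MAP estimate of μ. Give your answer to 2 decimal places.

μ̂_MAP = 2.74

Σxᵢ = 18, n = 5.
Posterior ∝ μ^8e^(−4.5μ) · μ^18e^(−5μ) = μ^26e^(−9.5μ), i.e. Gamma(shape=27, rate=9.5).
The mode of a Gamma(a, b) with a ≥ 1 (shape–rate) is (a−1)/b = 26/9.5 ≈ 2.74.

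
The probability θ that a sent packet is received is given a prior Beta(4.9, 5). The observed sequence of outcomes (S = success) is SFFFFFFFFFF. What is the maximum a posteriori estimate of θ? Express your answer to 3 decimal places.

θ̂_MAP = 0.259

Prior: Beta(4.9, 5).
Data: 1 success in 11 trials (from the sequence). The binomial likelihood contributes θ(1−θ)^10, so the posterior is Beta(4.9+1, 5+10) = Beta(5.9, 15).
For Beta(a, b) with a, b > 1 the mode is (a−1)/(a+b−2) = 4.9/18.9 ≈ 0.259.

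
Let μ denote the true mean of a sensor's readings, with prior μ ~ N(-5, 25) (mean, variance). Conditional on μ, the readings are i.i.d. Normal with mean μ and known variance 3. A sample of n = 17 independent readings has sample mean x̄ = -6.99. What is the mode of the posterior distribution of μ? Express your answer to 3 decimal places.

n = 17, x̄ = -6.99.
For a Normal prior and Normal likelihood with known variance, the posterior is Normal; its mode equals its mean, the precision-weighted average.
Prior precision 1/σ₀² = 1/25 = 0.04; data precision n/σ² = 17/3.
μ̂ = (0.04·(-5) + (17/3)·(-6.99)) / (0.04 + 17/3) = (-39.81)/(428/75) = -11943/1712 ≈ -6.976.

μ̂_MAP = -6.976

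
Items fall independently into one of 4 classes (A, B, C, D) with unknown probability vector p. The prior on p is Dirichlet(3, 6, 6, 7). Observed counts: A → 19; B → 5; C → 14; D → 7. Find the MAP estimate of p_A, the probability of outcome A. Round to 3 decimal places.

MAP estimate of p_A = 0.333

The posterior is Dirichlet(αᵢ + nᵢ) = Dirichlet(22, 11, 20, 14).
For a Dirichlet(a₁,…,a_K) with all aᵢ > 1, the mode has j-th component (aⱼ − 1)/(Σaᵢ − K).
Here Σaᵢ = 67 and K = 4, so p_A = (22 − 1)/(67 − 4) = 21/63 ≈ 0.333.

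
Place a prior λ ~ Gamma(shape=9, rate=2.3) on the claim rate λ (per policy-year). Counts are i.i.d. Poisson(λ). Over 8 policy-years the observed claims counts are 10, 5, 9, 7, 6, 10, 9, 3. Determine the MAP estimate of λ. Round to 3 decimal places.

Σxᵢ = 10+5+9+7+6+10+9+3 = 59, with n = 8.
Posterior ∝ λ^8e^(−2.3λ) · λ^59e^(−8λ) = λ^67e^(−10.3λ), i.e. Gamma(shape=68, rate=10.3).
The mode of a Gamma(a, b) with a ≥ 1 (shape–rate) is (a−1)/b = 67/10.3 ≈ 6.505.

λ̂_MAP = 6.505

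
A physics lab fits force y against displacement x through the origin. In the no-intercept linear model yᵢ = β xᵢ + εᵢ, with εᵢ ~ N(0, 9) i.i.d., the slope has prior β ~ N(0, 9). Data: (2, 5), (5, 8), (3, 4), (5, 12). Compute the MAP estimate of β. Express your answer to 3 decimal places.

β̂_MAP = 1.906

log p(β | y) = −Σ(yᵢ − βxᵢ)²/(2·9) − β²/(2·9) + const.
Setting the derivative to zero: Σxᵢ(yᵢ − βxᵢ)/9 − β/9 = 0, so β = Σxᵢyᵢ / (Σxᵢ² + σ²/τ²).
Σxᵢyᵢ = 2·5 + 5·8 + 3·4 + 5·12 = 122; Σxᵢ² = 63; σ²/τ² = 1.
β̂_MAP = 122 / (63 + 1) = 122/64 ≈ 1.906.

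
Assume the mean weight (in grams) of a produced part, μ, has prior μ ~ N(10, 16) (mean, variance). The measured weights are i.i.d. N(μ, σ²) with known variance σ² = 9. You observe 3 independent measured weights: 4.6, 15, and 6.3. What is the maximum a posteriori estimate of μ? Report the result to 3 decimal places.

n = 3; x̄ = (4.6 + 15 + 6.3)/3 = 25.9/3 = 259/30 ≈ 8.6333.
For a Normal prior and Normal likelihood with known variance, the posterior is Normal; its mode equals its mean, the precision-weighted average.
Prior precision 1/σ₀² = 1/16 = 0.0625; data precision n/σ² = 3/9 = 1/3.
μ̂ = (0.0625·10 + (1/3)·(259/30)) / (0.0625 + 1/3) = (1261/360)/(19/48) = 2522/285 ≈ 8.849.

μ̂_MAP = 8.849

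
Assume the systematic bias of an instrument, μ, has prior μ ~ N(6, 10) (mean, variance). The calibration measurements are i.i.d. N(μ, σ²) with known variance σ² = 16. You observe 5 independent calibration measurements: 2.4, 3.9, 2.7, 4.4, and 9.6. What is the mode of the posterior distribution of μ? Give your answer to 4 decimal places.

μ̂_MAP = 4.9394

n = 5; x̄ = (2.4 + 3.9 + 2.7 + 4.4 + 9.6)/5 = 23/5 = 4.6.
For a Normal prior and Normal likelihood with known variance, the posterior is Normal; its mode equals its mean, the precision-weighted average.
Prior precision 1/σ₀² = 1/10 = 0.1; data precision n/σ² = 5/16 = 0.3125.
μ̂ = (0.1·6 + 0.3125·4.6) / (0.1 + 0.3125) = 2.0375/0.4125 = 163/33 ≈ 4.9394.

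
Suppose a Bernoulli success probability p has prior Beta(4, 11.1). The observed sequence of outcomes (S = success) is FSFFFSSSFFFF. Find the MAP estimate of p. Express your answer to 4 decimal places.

p̂_MAP = 0.2789

Prior: Beta(4, 11.1).
Data: 4 successes in 12 trials (from the sequence). The binomial likelihood contributes p^4(1−p)^8, so the posterior is Beta(4+4, 11.1+8) = Beta(8, 19.1).
For Beta(a, b) with a, b > 1 the mode is (a−1)/(a+b−2) = 7/25.1 ≈ 0.2789.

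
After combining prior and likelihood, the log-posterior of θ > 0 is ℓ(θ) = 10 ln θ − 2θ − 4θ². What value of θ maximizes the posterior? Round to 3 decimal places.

ℓ'(θ) = 10/θ − 2 − 8θ. Setting this to zero and multiplying by θ: 8θ² + 2θ − 10 = 0.
θ = (−2 + √(2² + 4·8·10)) / (2·8) = (−2 + √324) / 16 = (−2 + 18)/16 = 1.
ℓ''(θ) = −10/θ² − 8 < 0, confirming a maximum.

θ̂_MAP = 1.000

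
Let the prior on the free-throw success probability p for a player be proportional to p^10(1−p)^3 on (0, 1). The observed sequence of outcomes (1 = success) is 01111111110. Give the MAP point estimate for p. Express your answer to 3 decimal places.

p̂_MAP = 0.792

The prior density ∝ p^10(1−p)^3 is the kernel of Beta(11, 4).
Data: 9 successes in 11 trials (from the sequence). The binomial likelihood contributes p^9(1−p)^2, so the posterior is Beta(11+9, 4+2) = Beta(20, 6).
For Beta(a, b) with a, b > 1 the mode is (a−1)/(a+b−2) = 19/24 ≈ 0.792.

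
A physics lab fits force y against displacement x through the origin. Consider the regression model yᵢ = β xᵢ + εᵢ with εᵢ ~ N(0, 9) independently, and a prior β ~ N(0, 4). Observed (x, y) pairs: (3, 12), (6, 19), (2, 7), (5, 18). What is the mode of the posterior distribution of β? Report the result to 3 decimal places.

β̂_MAP = 3.331

log p(β | y) = −Σ(yᵢ − βxᵢ)²/(2·9) − β²/(2·4) + const.
Setting the derivative to zero: Σxᵢ(yᵢ − βxᵢ)/9 − β/4 = 0, so β = Σxᵢyᵢ / (Σxᵢ² + σ²/τ²).
Σxᵢyᵢ = 3·12 + 6·19 + 2·7 + 5·18 = 254; Σxᵢ² = 74; σ²/τ² = 2.25.
β̂_MAP = 254 / (74 + 2.25) = 254/76.25 ≈ 3.331.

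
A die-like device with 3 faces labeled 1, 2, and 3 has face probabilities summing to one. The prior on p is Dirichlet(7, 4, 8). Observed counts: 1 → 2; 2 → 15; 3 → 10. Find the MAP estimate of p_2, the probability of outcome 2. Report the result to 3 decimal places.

The posterior is Dirichlet(αᵢ + nᵢ) = Dirichlet(9, 19, 18).
For a Dirichlet(a₁,…,a_K) with all aᵢ > 1, the mode has j-th component (aⱼ − 1)/(Σaᵢ − K).
Here Σaᵢ = 46 and K = 3, so p_2 = (19 − 1)/(46 − 3) = 18/43 ≈ 0.419.

MAP estimate: 0.419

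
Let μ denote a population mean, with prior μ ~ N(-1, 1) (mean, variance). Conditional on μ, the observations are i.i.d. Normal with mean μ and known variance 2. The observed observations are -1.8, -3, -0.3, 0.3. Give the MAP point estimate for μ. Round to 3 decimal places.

n = 4; x̄ = ((-1.8) + (-3) + (-0.3) + 0.3)/4 = -4.8/4 = -1.2.
For a Normal prior and Normal likelihood with known variance, the posterior is Normal; its mode equals its mean, the precision-weighted average.
Prior precision 1/σ₀² = 1/1 = 1; data precision n/σ² = 4/2 = 2.
μ̂ = (1·(-1) + 2·(-1.2)) / (1 + 2) = (-3.4)/3 = -17/15 ≈ -1.133.

μ̂_MAP = -1.133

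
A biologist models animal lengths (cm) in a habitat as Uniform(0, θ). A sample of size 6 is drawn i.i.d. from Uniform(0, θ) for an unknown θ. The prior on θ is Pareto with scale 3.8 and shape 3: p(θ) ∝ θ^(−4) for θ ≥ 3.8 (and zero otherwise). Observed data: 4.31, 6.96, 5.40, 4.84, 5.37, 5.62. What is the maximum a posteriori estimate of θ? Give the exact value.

θ̂_MAP = 6.96

The Uniform(0, θ) likelihood is θ^(−n) for θ ≥ max(xᵢ), zero otherwise. Here max(xᵢ) = 6.96.
Posterior ∝ θ^(−4) · θ^(−6) = θ^(−10) on θ ≥ max(3.8, 6.96) = 6.96.
This density is strictly decreasing in θ, so the posterior mode lies at the lower boundary of the support.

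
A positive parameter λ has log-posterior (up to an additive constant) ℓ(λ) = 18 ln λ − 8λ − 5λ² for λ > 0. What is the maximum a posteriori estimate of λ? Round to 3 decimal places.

ℓ'(λ) = 18/λ − 8 − 10λ. Setting this to zero and multiplying by λ: 10λ² + 8λ − 18 = 0.
λ = (−8 + √(8² + 4·10·18)) / (2·10) = (−8 + √784) / 20 = (−8 + 28)/20 = 1.
ℓ''(λ) = −18/λ² − 10 < 0, confirming a maximum.

λ̂_MAP = 1.000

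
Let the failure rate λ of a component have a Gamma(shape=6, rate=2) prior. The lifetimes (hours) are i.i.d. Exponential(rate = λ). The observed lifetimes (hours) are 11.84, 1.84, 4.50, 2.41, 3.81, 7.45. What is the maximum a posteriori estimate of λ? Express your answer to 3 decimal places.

λ̂_MAP = 0.325

The Exponential(rate=λ) likelihood is ∝ λ^n e^(−λΣtᵢ). Here n = 6 and Σtᵢ = 11.84 + 1.84 + 4.50 + 2.41 + 3.81 + 7.45 = 31.85.
Posterior ∝ λ^5e^(−2λ) · λ^6e^(−31.85λ) = λ^11e^(−33.85λ), i.e. Gamma(12, 33.85).
Mode = (a−1)/b = 11/33.85 ≈ 0.325.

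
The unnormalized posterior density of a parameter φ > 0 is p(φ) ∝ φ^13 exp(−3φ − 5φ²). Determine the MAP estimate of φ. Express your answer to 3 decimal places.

ℓ'(φ) = 13/φ − 3 − 10φ. Setting this to zero and multiplying by φ: 10φ² + 3φ − 13 = 0.
φ = (−3 + √(3² + 4·10·13)) / (2·10) = (−3 + √529) / 20 = (−3 + 23)/20 = 1.
ℓ''(φ) = −13/φ² − 10 < 0, confirming a maximum.

φ̂_MAP = 1.000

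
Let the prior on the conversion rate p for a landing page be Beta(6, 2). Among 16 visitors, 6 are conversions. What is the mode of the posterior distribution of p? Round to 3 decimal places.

p̂_MAP = 0.500

Prior: Beta(6, 2).
Data: 6 successes in 16 trials. The binomial likelihood contributes p^6(1−p)^10, so the posterior is Beta(6+6, 2+10) = Beta(12, 12).
For Beta(a, b) with a, b > 1 the mode is (a−1)/(a+b−2) = 11/22 ≈ 0.500.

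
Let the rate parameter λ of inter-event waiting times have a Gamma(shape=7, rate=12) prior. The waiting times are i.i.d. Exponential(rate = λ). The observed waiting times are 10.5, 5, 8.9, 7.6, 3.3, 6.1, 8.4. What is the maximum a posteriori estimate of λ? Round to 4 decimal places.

The Exponential(rate=λ) likelihood is ∝ λ^n e^(−λΣtᵢ). Here n = 7 and Σtᵢ = 10.5 + 5 + 8.9 + 7.6 + 3.3 + 6.1 + 8.4 = 49.8.
Posterior ∝ λ^6e^(−12λ) · λ^7e^(−49.8λ) = λ^13e^(−61.8λ), i.e. Gamma(14, 61.8).
Mode = (a−1)/b = 13/61.8 ≈ 0.2104.

λ̂_MAP = 0.2104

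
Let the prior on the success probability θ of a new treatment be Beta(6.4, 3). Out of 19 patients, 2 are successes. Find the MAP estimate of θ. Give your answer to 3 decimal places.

Prior: Beta(6.4, 3).
Data: 2 successes in 19 trials. The binomial likelihood contributes θ^2(1−θ)^17, so the posterior is Beta(6.4+2, 3+17) = Beta(8.4, 20).
For Beta(a, b) with a, b > 1 the mode is (a−1)/(a+b−2) = 7.4/26.4 ≈ 0.280.

θ̂_MAP = 0.280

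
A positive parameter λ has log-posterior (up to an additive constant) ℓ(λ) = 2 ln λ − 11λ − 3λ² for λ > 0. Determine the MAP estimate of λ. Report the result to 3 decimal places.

ℓ'(λ) = 2/λ − 11 − 6λ. Setting this to zero and multiplying by λ: 6λ² + 11λ − 2 = 0.
λ = (−11 + √(11² + 4·6·2)) / (2·6) = (−11 + √169) / 12 = (−11 + 13)/12 = 1/6.
ℓ''(λ) = −2/λ² − 6 < 0, confirming a maximum.

λ̂_MAP = 0.167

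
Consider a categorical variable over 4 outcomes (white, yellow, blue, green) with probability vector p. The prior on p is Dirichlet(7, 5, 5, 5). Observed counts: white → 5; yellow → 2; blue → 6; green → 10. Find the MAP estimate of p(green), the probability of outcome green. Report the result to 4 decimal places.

The posterior is Dirichlet(αᵢ + nᵢ) = Dirichlet(12, 7, 11, 15).
For a Dirichlet(a₁,…,a_K) with all aᵢ > 1, the mode has j-th component (aⱼ − 1)/(Σaᵢ − K).
Here Σaᵢ = 45 and K = 4, so p(green) = (15 − 1)/(45 − 4) = 14/41 ≈ 0.3415.

MAP estimate of p(green) = 0.3415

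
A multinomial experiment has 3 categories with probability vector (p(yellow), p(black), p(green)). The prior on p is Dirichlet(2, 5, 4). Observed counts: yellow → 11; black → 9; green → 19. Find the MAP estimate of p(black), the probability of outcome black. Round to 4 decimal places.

MAP estimate of p(black) = 0.2766

The posterior is Dirichlet(αᵢ + nᵢ) = Dirichlet(13, 14, 23).
For a Dirichlet(a₁,…,a_K) with all aᵢ > 1, the mode has j-th component (aⱼ − 1)/(Σaᵢ − K).
Here Σaᵢ = 50 and K = 3, so p(black) = (14 − 1)/(50 − 3) = 13/47 ≈ 0.2766.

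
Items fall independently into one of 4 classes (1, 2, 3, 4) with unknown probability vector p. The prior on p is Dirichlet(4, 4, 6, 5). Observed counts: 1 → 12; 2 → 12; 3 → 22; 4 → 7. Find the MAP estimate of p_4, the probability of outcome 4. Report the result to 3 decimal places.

The posterior is Dirichlet(αᵢ + nᵢ) = Dirichlet(16, 16, 28, 12).
For a Dirichlet(a₁,…,a_K) with all aᵢ > 1, the mode has j-th component (aⱼ − 1)/(Σaᵢ − K).
Here Σaᵢ = 72 and K = 4, so p_4 = (12 − 1)/(72 − 4) = 11/68 ≈ 0.162.

MAP estimate: 0.162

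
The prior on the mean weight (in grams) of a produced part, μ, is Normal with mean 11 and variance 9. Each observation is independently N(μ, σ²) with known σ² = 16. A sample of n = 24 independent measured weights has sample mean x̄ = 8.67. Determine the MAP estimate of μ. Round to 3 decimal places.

n = 24, x̄ = 8.67.
For a Normal prior and Normal likelihood with known variance, the posterior is Normal; its mode equals its mean, the precision-weighted average.
Prior precision 1/σ₀² = 1/9; data precision n/σ² = 24/16 = 1.5.
μ̂ = ((1/9)·11 + 1.5·8.67) / (1/9 + 1.5) = (25609/1800)/(29/18) = 25609/2900 ≈ 8.831.

μ̂_MAP = 8.831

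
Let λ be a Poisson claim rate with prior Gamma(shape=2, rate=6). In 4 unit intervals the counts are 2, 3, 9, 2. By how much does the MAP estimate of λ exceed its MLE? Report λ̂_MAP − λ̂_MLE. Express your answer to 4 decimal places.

Σxᵢ = 16. Posterior is Gamma(18, 10); MAP = (18−1)/10 = 17/10 ≈ 1.70000.
MLE = x̄ = 16/4 ≈ 4.00000.
Difference = 17/10 − 16/4 = -23/10 ≈ -2.3000.

MAP − MLE = -2.3000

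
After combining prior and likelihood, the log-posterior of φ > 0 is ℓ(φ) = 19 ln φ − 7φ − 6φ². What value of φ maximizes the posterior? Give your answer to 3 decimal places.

ℓ'(φ) = 19/φ − 7 − 12φ. Setting this to zero and multiplying by φ: 12φ² + 7φ − 19 = 0.
φ = (−7 + √(7² + 4·12·19)) / (2·12) = (−7 + √961) / 24 = (−7 + 31)/24 = 1.
ℓ''(φ) = −19/φ² − 12 < 0, confirming a maximum.

φ̂_MAP = 1.000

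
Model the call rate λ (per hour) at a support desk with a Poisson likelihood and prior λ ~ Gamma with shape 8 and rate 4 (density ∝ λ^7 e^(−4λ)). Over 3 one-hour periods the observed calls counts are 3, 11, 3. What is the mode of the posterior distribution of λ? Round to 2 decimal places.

Σxᵢ = 3+11+3 = 17, with n = 3.
Posterior ∝ λ^7e^(−4λ) · λ^17e^(−3λ) = λ^24e^(−7λ), i.e. Gamma(shape=25, rate=7).
The mode of a Gamma(a, b) with a ≥ 1 (shape–rate) is (a−1)/b = 24/7 ≈ 3.43.

λ̂_MAP = 3.43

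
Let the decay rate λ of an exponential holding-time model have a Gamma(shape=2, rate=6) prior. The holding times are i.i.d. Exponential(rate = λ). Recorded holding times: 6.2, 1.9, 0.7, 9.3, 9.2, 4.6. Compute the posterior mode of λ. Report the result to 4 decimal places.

λ̂_MAP = 0.1847

The Exponential(rate=λ) likelihood is ∝ λ^n e^(−λΣtᵢ). Here n = 6 and Σtᵢ = 6.2 + 1.9 + 0.7 + 9.3 + 9.2 + 4.6 = 31.9.
Posterior ∝ λe^(−6λ) · λ^6e^(−31.9λ) = λ^7e^(−37.9λ), i.e. Gamma(8, 37.9).
Mode = (a−1)/b = 7/37.9 ≈ 0.1847.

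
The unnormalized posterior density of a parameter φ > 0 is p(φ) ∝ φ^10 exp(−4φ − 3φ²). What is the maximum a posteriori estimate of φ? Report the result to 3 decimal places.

φ̂_MAP = 1.000

ℓ'(φ) = 10/φ − 4 − 6φ. Setting this to zero and multiplying by φ: 6φ² + 4φ − 10 = 0.
φ = (−4 + √(4² + 4·6·10)) / (2·6) = (−4 + √256) / 12 = (−4 + 16)/12 = 1.
ℓ''(φ) = −10/φ² − 6 < 0, confirming a maximum.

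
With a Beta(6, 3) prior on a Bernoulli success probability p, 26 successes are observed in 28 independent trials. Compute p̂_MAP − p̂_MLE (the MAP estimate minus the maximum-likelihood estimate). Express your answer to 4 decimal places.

Posterior is Beta(32, 5); MAP = (32−1)/(37−2) = 31/35 ≈ 0.88571.
MLE ignores the prior: p̂_MLE = k/n = 26/28 ≈ 0.92857.
Difference = 31/35 − 26/28 = -3/70 ≈ -0.0429.

MAP − MLE = -0.0429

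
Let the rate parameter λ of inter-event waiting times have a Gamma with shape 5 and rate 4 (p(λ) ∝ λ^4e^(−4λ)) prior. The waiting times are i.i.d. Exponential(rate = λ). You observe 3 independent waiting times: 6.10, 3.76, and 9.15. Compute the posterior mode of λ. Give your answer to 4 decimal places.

λ̂_MAP = 0.3042

The Exponential(rate=λ) likelihood is ∝ λ^n e^(−λΣtᵢ). Here n = 3 and Σtᵢ = 6.10 + 3.76 + 9.15 = 19.01.
Posterior ∝ λ^4e^(−4λ) · λ^3e^(−19.01λ) = λ^7e^(−23.01λ), i.e. Gamma(8, 23.01).
Mode = (a−1)/b = 7/23.01 ≈ 0.3042.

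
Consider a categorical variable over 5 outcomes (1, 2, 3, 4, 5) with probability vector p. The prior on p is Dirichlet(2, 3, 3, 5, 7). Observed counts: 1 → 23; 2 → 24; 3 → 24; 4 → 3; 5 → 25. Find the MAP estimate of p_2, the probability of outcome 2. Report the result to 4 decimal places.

MAP estimate: 0.2281

The posterior is Dirichlet(αᵢ + nᵢ) = Dirichlet(25, 27, 27, 8, 32).
For a Dirichlet(a₁,…,a_K) with all aᵢ > 1, the mode has j-th component (aⱼ − 1)/(Σaᵢ − K).
Here Σaᵢ = 119 and K = 5, so p_2 = (27 − 1)/(119 − 5) = 26/114 ≈ 0.2281.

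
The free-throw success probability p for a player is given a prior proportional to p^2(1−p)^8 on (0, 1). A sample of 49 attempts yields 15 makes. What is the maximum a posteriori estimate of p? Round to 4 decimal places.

p̂_MAP = 0.2881

The prior density ∝ p^2(1−p)^8 is the kernel of Beta(3, 9).
Data: 15 successes in 49 trials. The binomial likelihood contributes p^15(1−p)^34, so the posterior is Beta(3+15, 9+34) = Beta(18, 43).
For Beta(a, b) with a, b > 1 the mode is (a−1)/(a+b−2) = 17/59 ≈ 0.2881.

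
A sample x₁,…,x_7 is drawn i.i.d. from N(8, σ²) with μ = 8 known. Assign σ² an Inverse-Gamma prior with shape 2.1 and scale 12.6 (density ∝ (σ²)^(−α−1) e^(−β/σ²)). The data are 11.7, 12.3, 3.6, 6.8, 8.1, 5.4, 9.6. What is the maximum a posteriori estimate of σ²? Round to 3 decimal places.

σ̂²_MAP = 6.630

Sum of squared deviations about the known mean: SS = (11.7−8)² + (12.3−8)² + (3.6−8)² + (6.8−8)² + (8.1−8)² + (5.4−8)² + (9.6−8)² = 62.31.
The Normal likelihood contributes (σ²)^(−n/2) exp(−SS/(2σ²)), so the posterior is Inverse-Gamma(α + n/2, β + SS/2) = Inverse-Gamma(5.6, 43.755).
The mode of Inverse-Gamma(a, b) is b/(a+1) = 43.755/6.6 ≈ 6.630.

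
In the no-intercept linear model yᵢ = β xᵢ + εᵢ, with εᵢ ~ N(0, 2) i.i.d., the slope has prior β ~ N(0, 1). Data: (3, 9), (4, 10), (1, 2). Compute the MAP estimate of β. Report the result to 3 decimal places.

β̂_MAP = 2.464

log p(β | y) = −Σ(yᵢ − βxᵢ)²/(2·2) − β²/(2·1) + const.
Setting the derivative to zero: Σxᵢ(yᵢ − βxᵢ)/2 − β/1 = 0, so β = Σxᵢyᵢ / (Σxᵢ² + σ²/τ²).
Σxᵢyᵢ = 3·9 + 4·10 + 1·2 = 69; Σxᵢ² = 26; σ²/τ² = 2.
β̂_MAP = 69 / (26 + 2) = 69/28 ≈ 2.464.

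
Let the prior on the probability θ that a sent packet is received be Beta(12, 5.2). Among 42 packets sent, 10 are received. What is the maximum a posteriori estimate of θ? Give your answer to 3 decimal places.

Prior: Beta(12, 5.2).
Data: 10 successes in 42 trials. The binomial likelihood contributes θ^10(1−θ)^32, so the posterior is Beta(12+10, 5.2+32) = Beta(22, 37.2).
For Beta(a, b) with a, b > 1 the mode is (a−1)/(a+b−2) = 21/57.2 ≈ 0.367.

θ̂_MAP = 0.367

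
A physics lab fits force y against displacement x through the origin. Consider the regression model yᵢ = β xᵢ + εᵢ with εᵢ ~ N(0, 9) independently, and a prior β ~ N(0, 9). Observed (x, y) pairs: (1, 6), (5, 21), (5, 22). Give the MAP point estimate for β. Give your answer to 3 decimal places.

log p(β | y) = −Σ(yᵢ − βxᵢ)²/(2·9) − β²/(2·9) + const.
Setting the derivative to zero: Σxᵢ(yᵢ − βxᵢ)/9 − β/9 = 0, so β = Σxᵢyᵢ / (Σxᵢ² + σ²/τ²).
Σxᵢyᵢ = 1·6 + 5·21 + 5·22 = 221; Σxᵢ² = 51; σ²/τ² = 1.
β̂_MAP = 221 / (51 + 1) = 221/52 ≈ 4.250.

β̂_MAP = 4.250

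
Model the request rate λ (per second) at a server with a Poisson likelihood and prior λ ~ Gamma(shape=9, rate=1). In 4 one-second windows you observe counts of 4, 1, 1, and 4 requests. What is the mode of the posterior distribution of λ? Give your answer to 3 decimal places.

Σxᵢ = 4+1+1+4 = 10, with n = 4.
Posterior ∝ λ^8e^(−1λ) · λ^10e^(−4λ) = λ^18e^(−5λ), i.e. Gamma(shape=19, rate=5).
The mode of a Gamma(a, b) with a ≥ 1 (shape–rate) is (a−1)/b = 18/5 ≈ 3.600.

λ̂_MAP = 3.600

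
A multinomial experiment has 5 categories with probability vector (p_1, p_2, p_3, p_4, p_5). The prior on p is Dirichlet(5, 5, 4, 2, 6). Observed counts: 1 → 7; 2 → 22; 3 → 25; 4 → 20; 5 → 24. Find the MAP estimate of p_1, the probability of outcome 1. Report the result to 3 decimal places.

MAP estimate: 0.096

The posterior is Dirichlet(αᵢ + nᵢ) = Dirichlet(12, 27, 29, 22, 30).
For a Dirichlet(a₁,…,a_K) with all aᵢ > 1, the mode has j-th component (aⱼ − 1)/(Σaᵢ − K).
Here Σaᵢ = 120 and K = 5, so p_1 = (12 − 1)/(120 − 5) = 11/115 ≈ 0.096.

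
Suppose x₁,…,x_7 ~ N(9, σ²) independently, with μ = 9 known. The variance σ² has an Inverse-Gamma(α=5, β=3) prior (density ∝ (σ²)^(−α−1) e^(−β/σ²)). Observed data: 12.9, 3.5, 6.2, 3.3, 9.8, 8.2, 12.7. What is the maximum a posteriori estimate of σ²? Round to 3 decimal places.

σ̂²_MAP = 5.619

Sum of squared deviations about the known mean: SS = (12.9−9)² + (3.5−9)² + (6.2−9)² + (3.3−9)² + (9.8−9)² + (8.2−9)² + (12.7−9)² = 100.76.
The Normal likelihood contributes (σ²)^(−n/2) exp(−SS/(2σ²)), so the posterior is Inverse-Gamma(α + n/2, β + SS/2) = Inverse-Gamma(8.5, 53.38).
The mode of Inverse-Gamma(a, b) is b/(a+1) = 53.38/9.5 ≈ 5.619.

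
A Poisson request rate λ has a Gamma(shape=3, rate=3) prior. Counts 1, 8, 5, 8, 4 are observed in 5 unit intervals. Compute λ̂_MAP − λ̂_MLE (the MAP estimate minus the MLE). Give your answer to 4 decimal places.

MAP − MLE = -1.7000

Σxᵢ = 26. Posterior is Gamma(29, 8); MAP = (29−1)/8 = 28/8 ≈ 3.50000.
MLE = x̄ = 26/5 ≈ 5.20000.
Difference = 28/8 − 26/5 = -17/10 ≈ -1.7000.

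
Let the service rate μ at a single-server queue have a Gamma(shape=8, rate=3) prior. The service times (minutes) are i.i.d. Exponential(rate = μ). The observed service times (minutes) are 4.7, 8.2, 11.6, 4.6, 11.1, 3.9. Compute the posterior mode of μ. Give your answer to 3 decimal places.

The Exponential(rate=μ) likelihood is ∝ μ^n e^(−μΣtᵢ). Here n = 6 and Σtᵢ = 4.7 + 8.2 + 11.6 + 4.6 + 11.1 + 3.9 = 44.1.
Posterior ∝ μ^7e^(−3μ) · μ^6e^(−44.1μ) = μ^13e^(−47.1μ), i.e. Gamma(14, 47.1).
Mode = (a−1)/b = 13/47.1 ≈ 0.276.

μ̂_MAP = 0.276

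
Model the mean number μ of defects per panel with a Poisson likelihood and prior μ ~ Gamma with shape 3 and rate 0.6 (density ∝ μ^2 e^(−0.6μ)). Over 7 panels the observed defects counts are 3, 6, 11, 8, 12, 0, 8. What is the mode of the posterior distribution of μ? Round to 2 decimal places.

Σxᵢ = 3+6+11+8+12+0+8 = 48, with n = 7.
Posterior ∝ μ^2e^(−0.6μ) · μ^48e^(−7μ) = μ^50e^(−7.6μ), i.e. Gamma(shape=51, rate=7.6).
The mode of a Gamma(a, b) with a ≥ 1 (shape–rate) is (a−1)/b = 50/7.6 ≈ 6.58.

μ̂_MAP = 6.58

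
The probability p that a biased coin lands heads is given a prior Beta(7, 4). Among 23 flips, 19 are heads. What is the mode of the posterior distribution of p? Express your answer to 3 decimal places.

Prior: Beta(7, 4).
Data: 19 successes in 23 trials. The binomial likelihood contributes p^19(1−p)^4, so the posterior is Beta(7+19, 4+4) = Beta(26, 8).
For Beta(a, b) with a, b > 1 the mode is (a−1)/(a+b−2) = 25/32 ≈ 0.781.

p̂_MAP = 0.781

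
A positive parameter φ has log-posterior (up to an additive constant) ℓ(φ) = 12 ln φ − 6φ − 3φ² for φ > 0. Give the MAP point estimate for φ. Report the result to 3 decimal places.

ℓ'(φ) = 12/φ − 6 − 6φ. Setting this to zero and multiplying by φ: 6φ² + 6φ − 12 = 0.
φ = (−6 + √(6² + 4·6·12)) / (2·6) = (−6 + √324) / 12 = (−6 + 18)/12 = 1.
ℓ''(φ) = −12/φ² − 6 < 0, confirming a maximum.

φ̂_MAP = 1.000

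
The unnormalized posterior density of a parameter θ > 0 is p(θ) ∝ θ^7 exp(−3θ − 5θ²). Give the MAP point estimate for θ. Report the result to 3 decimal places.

ℓ'(θ) = 7/θ − 3 − 10θ. Setting this to zero and multiplying by θ: 10θ² + 3θ − 7 = 0.
θ = (−3 + √(3² + 4·10·7)) / (2·10) = (−3 + √289) / 20 = (−3 + 17)/20 = 7/10.
ℓ''(θ) = −7/θ² − 10 < 0, confirming a maximum.

θ̂_MAP = 0.700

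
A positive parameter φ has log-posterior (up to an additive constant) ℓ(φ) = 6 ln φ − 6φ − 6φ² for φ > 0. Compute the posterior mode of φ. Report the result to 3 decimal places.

ℓ'(φ) = 6/φ − 6 − 12φ. Setting this to zero and multiplying by φ: 12φ² + 6φ − 6 = 0.
φ = (−6 + √(6² + 4·12·6)) / (2·12) = (−6 + √324) / 24 = (−6 + 18)/24 = 1/2.
ℓ''(φ) = −6/φ² − 12 < 0, confirming a maximum.

φ̂_MAP = 0.500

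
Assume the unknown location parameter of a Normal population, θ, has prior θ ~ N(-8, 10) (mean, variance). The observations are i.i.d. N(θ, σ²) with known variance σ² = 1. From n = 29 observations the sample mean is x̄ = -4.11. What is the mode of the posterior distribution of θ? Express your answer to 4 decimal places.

θ̂_MAP = -4.1234

n = 29, x̄ = -4.11.
For a Normal prior and Normal likelihood with known variance, the posterior is Normal; its mode equals its mean, the precision-weighted average.
Prior precision 1/σ₀² = 1/10 = 0.1; data precision n/σ² = 29/1 = 29.
θ̂ = (0.1·(-8) + 29·(-4.11)) / (0.1 + 29) = (-119.99)/29.1 = -11999/2910 ≈ -4.1234.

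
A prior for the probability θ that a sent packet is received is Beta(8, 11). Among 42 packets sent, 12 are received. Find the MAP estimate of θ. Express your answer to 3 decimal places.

θ̂_MAP = 0.322

Prior: Beta(8, 11).
Data: 12 successes in 42 trials. The binomial likelihood contributes θ^12(1−θ)^30, so the posterior is Beta(8+12, 11+30) = Beta(20, 41).
For Beta(a, b) with a, b > 1 the mode is (a−1)/(a+b−2) = 19/59 ≈ 0.322.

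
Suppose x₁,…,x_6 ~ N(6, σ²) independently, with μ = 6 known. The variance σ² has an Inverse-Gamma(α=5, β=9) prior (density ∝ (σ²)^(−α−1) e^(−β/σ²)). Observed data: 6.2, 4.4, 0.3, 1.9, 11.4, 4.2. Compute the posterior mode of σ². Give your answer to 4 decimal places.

σ̂²_MAP = 5.6833

Sum of squared deviations about the known mean: SS = (6.2−6)² + (4.4−6)² + (0.3−6)² + (1.9−6)² + (11.4−6)² + (4.2−6)² = 84.3.
The Normal likelihood contributes (σ²)^(−n/2) exp(−SS/(2σ²)), so the posterior is Inverse-Gamma(α + n/2, β + SS/2) = Inverse-Gamma(8, 51.15).
The mode of Inverse-Gamma(a, b) is b/(a+1) = 51.15/9 ≈ 5.6833.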